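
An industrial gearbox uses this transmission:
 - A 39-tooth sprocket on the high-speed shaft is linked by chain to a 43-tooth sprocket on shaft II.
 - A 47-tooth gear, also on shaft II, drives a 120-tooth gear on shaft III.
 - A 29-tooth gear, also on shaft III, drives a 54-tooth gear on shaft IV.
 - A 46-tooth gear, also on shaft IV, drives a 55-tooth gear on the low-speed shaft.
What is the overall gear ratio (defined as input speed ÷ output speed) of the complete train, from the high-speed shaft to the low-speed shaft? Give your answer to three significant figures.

6.27

Each stage contributes driven/driver: chain 43/39 = 1.1026, gear mesh 120/47 = 2.5532, gear mesh 54/29 = 1.8621, gear mesh 55/46 = 1.1957.
Overall: 1.1026 × 2.5532 × 1.8621 × 1.1957 = 6.2674.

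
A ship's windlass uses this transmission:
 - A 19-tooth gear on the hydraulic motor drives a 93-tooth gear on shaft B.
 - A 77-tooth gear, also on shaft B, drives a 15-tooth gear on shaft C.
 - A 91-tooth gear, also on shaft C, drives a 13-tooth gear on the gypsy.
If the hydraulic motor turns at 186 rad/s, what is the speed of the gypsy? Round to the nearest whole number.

1365 rad/s

gear mesh 93/19 = 4.8947 → 186/4.8947 = 38 rad/s
gear mesh 15/77 = 0.19481 → 38/0.19481 = 195.07 rad/s
gear mesh 13/91 = 0.14286 → 195.07/0.14286 = 1365.5 rad/s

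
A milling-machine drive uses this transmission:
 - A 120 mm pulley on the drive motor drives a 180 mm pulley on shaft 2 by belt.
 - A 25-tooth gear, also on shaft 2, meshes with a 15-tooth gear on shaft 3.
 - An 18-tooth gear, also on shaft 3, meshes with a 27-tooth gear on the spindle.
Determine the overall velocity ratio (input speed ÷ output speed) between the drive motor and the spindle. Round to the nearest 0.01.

Each stage contributes driven/driver: belt 180/120 = 1.5, gear mesh 15/25 = 0.6, gear mesh 27/18 = 1.5.
Overall: 1.5 × 0.6 × 1.5 = 1.35.

1.35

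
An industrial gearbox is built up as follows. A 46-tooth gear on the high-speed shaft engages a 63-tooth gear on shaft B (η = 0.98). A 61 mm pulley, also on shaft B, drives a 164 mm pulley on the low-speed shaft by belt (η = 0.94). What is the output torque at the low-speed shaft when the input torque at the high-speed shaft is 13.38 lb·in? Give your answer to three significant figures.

45.4 lb·in

After the gear mesh (63/46): 13.38 × 1.3696 × 0.98 = 17.958 lb·in
After the belt (164/61): 17.958 × 2.6885 × 0.94 = 45.384 lb·in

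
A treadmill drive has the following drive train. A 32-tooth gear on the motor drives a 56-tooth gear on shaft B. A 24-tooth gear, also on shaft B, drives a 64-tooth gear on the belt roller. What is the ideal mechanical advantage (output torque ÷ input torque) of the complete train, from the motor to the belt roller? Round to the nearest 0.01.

Each stage contributes driven/driver: gear mesh 56/32 = 1.75, gear mesh 64/24 = 2.6667.
Overall: 1.75 × 2.6667 = 4.6667.

4.67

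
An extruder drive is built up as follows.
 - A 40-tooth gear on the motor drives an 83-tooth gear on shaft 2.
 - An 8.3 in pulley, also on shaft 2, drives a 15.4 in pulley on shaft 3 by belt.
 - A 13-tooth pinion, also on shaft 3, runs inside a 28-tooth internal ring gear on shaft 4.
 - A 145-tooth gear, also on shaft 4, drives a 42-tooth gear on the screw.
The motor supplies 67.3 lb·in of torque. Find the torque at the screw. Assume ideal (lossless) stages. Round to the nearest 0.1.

161.6 lb·in

gear mesh 83/40 = 2.075 → τ = 67.3·2.075 = 139.65 lb·in
belt 15.4/8.3 = 1.8554 → τ = 139.65·1.8554 = 259.11 lb·in
internal gear 28/13 = 2.1538 → τ = 259.11·2.1538 = 558.07 lb·in
gear mesh 42/145 = 0.28966 → τ = 558.07·0.28966 = 161.65 lb·in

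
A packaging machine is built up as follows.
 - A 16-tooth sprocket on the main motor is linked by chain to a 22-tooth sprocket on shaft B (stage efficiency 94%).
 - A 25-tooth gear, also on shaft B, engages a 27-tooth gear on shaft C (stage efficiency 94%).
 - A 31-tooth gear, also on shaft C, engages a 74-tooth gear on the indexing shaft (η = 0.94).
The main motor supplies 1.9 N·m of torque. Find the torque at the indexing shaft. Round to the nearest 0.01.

5.59 N·m

chain 22/16 = 1.375 → τ = 1.9·1.375·0.94 = 2.4557 N·m
gear mesh 27/25 = 1.08 → τ = 2.4557·1.08·0.94 = 2.4931 N·m
gear mesh 74/31 = 2.3871 → τ = 2.4931·2.3871·0.94 = 5.5941 N·m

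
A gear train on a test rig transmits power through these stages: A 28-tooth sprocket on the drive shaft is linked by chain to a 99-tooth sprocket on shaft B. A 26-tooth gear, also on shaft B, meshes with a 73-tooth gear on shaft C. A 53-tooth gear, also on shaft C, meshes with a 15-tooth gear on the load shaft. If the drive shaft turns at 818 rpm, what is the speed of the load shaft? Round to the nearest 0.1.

Chain: ratio = 99/28 = 3.5357, so shaft B turns at 818 / 3.5357 = 231.35 rpm.
Gear mesh: ratio = 73/26 = 2.8077, so shaft C turns at 231.35 / 2.8077 = 82.4 rpm.
Gear mesh: ratio = 15/53 = 0.28302, so the load shaft turns at 82.4 / 0.28302 = 291.15 rpm.

291.1 rpm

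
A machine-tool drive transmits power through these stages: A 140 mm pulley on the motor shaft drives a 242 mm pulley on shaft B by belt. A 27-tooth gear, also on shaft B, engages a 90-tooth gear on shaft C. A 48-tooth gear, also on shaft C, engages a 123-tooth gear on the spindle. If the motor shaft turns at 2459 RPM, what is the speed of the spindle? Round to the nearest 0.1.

Belt: ratio = 242/140 = 1.7286, so shaft B turns at 2459 / 1.7286 = 1422.6 RPM.
Gear mesh: ratio = 90/27 = 3.3333, so shaft C turns at 1422.6 / 3.3333 = 426.77 RPM.
Gear mesh: ratio = 123/48 = 2.5625, so the spindle turns at 426.77 / 2.5625 = 166.54 RPM.

166.5 RPM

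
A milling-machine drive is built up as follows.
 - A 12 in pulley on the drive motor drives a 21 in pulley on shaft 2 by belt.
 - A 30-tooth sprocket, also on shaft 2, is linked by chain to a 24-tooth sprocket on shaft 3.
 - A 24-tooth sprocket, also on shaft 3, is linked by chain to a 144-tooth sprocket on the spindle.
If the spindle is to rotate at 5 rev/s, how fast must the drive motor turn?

42 rev/s

Overall ratio R = 1.75 × 0.8 × 6 = 8.4.
Required input speed = output speed × R = 5 × 8.4 = 42 rev/s.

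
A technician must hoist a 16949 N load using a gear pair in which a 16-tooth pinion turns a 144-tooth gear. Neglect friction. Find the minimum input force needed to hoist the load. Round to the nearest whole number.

Gear pair MA = 144/16 = 9.
Effort = load / MA = 16949 / 9 = 1883.2 N.

1883 N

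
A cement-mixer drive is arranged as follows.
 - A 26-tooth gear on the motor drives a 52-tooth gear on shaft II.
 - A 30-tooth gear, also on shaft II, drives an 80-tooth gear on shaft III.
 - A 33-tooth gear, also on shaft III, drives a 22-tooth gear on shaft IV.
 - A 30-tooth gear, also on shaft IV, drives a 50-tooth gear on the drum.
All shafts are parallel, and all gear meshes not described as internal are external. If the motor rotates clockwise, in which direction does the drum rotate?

clockwise

the motor → shaft II: external mesh, 1 reversal → CCW.
shaft II → shaft III: external mesh, 1 reversal → CW.
shaft III → shaft IV: external mesh, 1 reversal → CCW.
shaft IV → the drum: external mesh, 1 reversal → CW.
4 reversals in total — an even number — so the drum turns the same way as the motor.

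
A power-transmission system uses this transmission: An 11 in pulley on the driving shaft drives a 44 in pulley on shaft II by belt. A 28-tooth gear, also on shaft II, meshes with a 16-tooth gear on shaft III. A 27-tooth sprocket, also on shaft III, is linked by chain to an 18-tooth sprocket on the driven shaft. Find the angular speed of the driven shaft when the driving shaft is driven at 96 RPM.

63 RPM

belt 44/11 = 4 → 96/4 = 24 RPM
gear mesh 16/28 = 0.57143 → 24/0.57143 = 42 RPM
chain 18/27 = 0.66667 → 42/0.66667 = 63 RPM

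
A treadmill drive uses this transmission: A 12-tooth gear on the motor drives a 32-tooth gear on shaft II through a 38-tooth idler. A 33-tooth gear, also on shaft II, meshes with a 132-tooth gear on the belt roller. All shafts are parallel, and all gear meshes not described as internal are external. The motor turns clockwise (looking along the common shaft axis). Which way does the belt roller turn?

counterclockwise

the motor → shaft II: driver → idler → driven is 2 external meshes, 2 reversals → CW.
shaft II → the belt roller: external mesh, 1 reversal → CCW.
3 reversals in total — an odd number — so the belt roller turns opposite to the motor.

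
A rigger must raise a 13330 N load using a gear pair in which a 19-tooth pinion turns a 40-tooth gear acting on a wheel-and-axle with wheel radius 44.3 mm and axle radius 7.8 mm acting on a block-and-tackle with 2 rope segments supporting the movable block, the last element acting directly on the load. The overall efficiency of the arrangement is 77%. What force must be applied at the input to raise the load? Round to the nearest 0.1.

723.9 N

Gear pair MA = 40/19 = 2.1053.
Wheel-and-axle MA = R/r = 44.3/7.8 = 5.6795.
Block-and-tackle MA = number of supporting rope parts = 2.
Combined ideal MA = 2.1053 × 5.6795 × 2 = 23.914.
Actual MA = 23.914 × 0.77 = 18.413.
Effort = load / actual MA = 13330 / 18.413 = 723.93 N.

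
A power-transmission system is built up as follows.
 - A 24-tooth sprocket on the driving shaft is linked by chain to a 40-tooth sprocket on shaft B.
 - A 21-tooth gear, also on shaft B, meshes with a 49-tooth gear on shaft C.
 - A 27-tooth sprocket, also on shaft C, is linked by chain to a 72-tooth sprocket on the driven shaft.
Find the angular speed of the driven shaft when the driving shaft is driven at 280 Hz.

27 Hz

the driving shaft → shaft B (chain, 40/24): 280 ÷ 1.6667 = 168 Hz
shaft B → shaft C (gear mesh, 49/21): 168 ÷ 2.3333 = 72 Hz
shaft C → the driven shaft (chain, 72/27): 72 ÷ 2.6667 = 27 Hz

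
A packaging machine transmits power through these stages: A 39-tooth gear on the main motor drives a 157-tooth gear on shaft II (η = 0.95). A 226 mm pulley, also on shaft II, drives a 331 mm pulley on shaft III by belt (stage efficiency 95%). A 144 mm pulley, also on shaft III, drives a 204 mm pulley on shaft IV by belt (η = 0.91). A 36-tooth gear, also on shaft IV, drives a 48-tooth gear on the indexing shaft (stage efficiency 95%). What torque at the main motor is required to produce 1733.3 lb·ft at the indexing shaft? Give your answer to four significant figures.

199.5 lb·ft

Overall ratio R = 4.0256 × 1.4646 × 1.4167 × 1.3333 = 11.137; overall efficiency η = 0.95 × 0.95 × 0.91 × 0.95 = 0.7802.
Input torque = output torque / (R × η) = 1733.3 / (11.137 × 0.7802) = 199.48 lb·ft.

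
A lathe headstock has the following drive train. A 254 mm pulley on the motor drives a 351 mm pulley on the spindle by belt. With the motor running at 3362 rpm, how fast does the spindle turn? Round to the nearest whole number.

2433 rpm

belt 351/254 = 1.3819 → 3362/1.3819 = 2432.9 rpm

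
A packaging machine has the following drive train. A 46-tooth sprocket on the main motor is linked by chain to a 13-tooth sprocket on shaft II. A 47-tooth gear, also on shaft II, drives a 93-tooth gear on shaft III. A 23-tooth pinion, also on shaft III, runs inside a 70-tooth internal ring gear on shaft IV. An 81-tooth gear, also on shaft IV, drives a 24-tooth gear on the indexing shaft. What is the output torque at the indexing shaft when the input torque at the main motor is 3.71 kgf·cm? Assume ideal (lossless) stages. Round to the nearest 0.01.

1.87 kgf·cm

chain 13/46 = 0.28261 → τ = 3.71·0.28261 = 1.0485 kgf·cm
gear mesh 93/47 = 1.9787 → τ = 1.0485·1.9787 = 2.0746 kgf·cm
internal gear 70/23 = 3.0435 → τ = 2.0746·3.0435 = 6.3141 kgf·cm
gear mesh 24/81 = 0.2963 → τ = 6.3141·0.2963 = 1.8709 kgf·cm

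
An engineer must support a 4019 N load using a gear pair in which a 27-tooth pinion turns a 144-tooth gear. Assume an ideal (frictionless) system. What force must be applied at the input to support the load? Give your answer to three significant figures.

Gear pair MA = 144/27 = 5.3333.
Effort = load / MA = 4019 / 5.3333 = 753.56 N.

754 N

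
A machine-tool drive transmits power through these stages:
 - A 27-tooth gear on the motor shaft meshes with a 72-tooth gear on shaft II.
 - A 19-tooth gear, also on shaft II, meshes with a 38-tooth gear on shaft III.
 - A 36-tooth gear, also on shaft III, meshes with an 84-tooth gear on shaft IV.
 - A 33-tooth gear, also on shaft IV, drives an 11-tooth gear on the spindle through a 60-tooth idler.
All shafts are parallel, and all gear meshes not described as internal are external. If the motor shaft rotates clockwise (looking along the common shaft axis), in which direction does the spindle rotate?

the motor shaft → shaft II: external mesh, 1 reversal → CCW.
shaft II → shaft III: external mesh, 1 reversal → CW.
shaft III → shaft IV: external mesh, 1 reversal → CCW.
shaft IV → the spindle: driver → idler → driven is 2 external meshes, 2 reversals → CCW.
5 reversals in total — an odd number — so the spindle turns opposite to the motor shaft.

counterclockwise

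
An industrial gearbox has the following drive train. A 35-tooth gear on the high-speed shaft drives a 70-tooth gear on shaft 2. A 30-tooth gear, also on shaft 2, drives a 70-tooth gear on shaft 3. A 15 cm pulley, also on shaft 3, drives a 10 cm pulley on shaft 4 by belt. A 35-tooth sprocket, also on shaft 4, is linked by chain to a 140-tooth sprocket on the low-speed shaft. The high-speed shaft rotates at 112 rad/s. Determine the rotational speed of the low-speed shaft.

9 rad/s

gear mesh 70/35 = 2 → 112/2 = 56 rad/s
gear mesh 70/30 = 2.3333 → 56/2.3333 = 24 rad/s
belt 10/15 = 0.66667 → 24/0.66667 = 36 rad/s
chain 140/35 = 4 → 36/4 = 9 rad/s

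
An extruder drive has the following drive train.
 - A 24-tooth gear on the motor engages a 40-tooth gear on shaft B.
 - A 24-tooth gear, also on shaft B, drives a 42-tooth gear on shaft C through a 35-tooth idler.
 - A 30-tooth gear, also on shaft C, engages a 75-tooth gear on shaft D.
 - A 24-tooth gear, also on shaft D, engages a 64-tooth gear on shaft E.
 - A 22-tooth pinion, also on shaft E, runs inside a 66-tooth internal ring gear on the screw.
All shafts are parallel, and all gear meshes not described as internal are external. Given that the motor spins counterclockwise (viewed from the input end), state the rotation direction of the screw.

the motor → shaft B: external mesh, 1 reversal → CW.
shaft B → shaft C: driver → idler → driven is 2 external meshes, 2 reversals → CW.
shaft C → shaft D: external mesh, 1 reversal → CCW.
shaft D → shaft E: external mesh, 1 reversal → CW.
shaft E → the screw: internal mesh, same direction → CW.
5 reversals in total — an odd number — so the screw turns opposite to the motor.

clockwise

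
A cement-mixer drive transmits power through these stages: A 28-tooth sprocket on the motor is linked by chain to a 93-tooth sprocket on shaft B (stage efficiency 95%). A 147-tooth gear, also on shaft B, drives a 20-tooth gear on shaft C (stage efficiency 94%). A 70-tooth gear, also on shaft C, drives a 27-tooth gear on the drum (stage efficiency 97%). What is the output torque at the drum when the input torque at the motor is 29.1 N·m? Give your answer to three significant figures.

4.39 N·m

After the chain (93/28): 29.1 × 3.3214 × 0.95 = 91.821 N·m
After the gear mesh (20/147): 91.821 × 0.13605 × 0.94 = 11.743 N·m
After the gear mesh (27/70): 11.743 × 0.38571 × 0.97 = 4.3936 N·m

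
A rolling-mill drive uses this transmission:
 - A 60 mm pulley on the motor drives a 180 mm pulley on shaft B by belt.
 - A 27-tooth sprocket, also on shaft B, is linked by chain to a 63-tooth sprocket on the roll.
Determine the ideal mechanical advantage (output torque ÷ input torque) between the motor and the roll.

Each stage contributes driven/driver: belt 180/60 = 3, chain 63/27 = 2.3333.
Overall: 3 × 2.3333 = 7.

7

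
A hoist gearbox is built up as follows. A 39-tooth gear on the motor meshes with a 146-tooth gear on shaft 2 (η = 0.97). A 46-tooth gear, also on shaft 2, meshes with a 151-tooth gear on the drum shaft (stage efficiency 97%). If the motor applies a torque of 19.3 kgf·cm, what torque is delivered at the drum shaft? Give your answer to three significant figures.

After the gear mesh (146/39): 19.3 × 3.7436 × 0.97 = 70.084 kgf·cm
After the gear mesh (151/46): 70.084 × 3.2826 × 0.97 = 223.16 kgf·cm

223 kgf·cm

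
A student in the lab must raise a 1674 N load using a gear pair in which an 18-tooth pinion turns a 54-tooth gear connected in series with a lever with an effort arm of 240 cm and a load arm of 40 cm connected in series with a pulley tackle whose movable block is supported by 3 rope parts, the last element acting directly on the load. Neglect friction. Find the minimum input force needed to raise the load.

31 N

Gear pair MA = 54/18 = 3.
Lever MA = effort arm / load arm = 240/40 = 6.
Block-and-tackle MA = number of supporting rope parts = 3.
Combined ideal MA = 3 × 6 × 3 = 54.
Effort = load / MA = 1674 / 54 = 31 N.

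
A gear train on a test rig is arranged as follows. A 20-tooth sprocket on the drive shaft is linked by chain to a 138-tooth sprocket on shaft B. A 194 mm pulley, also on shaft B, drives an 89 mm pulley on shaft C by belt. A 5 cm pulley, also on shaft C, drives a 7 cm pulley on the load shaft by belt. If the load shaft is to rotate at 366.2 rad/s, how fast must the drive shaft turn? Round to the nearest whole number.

Overall ratio R = 6.9 × 0.45876 × 1.4 = 4.4316.
Required input speed = output speed × R = 366.2 × 4.4316 = 1622.9 rad/s.

1623 rad/s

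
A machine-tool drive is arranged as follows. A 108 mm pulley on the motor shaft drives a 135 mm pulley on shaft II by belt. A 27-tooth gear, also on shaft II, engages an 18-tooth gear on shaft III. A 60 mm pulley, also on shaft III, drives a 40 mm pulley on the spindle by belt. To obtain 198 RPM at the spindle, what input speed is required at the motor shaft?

Overall ratio R = 1.25 × 0.66667 × 0.66667 = 0.55556.
Required input speed = output speed × R = 198 × 0.55556 = 110 RPM.

110 RPM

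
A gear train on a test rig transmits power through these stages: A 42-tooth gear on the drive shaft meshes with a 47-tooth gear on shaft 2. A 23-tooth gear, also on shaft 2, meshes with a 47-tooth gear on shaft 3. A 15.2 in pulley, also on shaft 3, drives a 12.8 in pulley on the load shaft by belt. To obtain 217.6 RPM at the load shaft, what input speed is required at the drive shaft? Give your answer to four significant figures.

419.0 RPM

Overall ratio R = 1.119 × 2.0435 × 0.84211 = 1.9257.
Required input speed = output speed × R = 217.6 × 1.9257 = 419.03 RPM.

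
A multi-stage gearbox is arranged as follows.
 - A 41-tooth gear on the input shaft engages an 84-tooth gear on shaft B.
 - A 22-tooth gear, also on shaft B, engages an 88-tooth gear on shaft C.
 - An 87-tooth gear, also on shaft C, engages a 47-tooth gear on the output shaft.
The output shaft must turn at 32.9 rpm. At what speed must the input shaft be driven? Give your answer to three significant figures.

146 rpm

Overall ratio R = 2.0488 × 4 × 0.54023 = 4.4272.
Required input speed = output speed × R = 32.9 × 4.4272 = 145.66 rpm.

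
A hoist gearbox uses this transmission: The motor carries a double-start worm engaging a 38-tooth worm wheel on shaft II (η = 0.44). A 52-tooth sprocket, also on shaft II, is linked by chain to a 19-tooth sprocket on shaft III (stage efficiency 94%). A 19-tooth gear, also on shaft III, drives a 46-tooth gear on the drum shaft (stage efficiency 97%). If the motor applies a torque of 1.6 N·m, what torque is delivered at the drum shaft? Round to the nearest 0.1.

10.8 N·m

Worm: ratio = 38/2 = 19; torque at shaft II = 1.6 × 19 × 0.44 = 13.376 N·m.
Chain: ratio = 19/52 = 0.36538; torque at shaft III = 13.376 × 0.36538 × 0.94 = 4.5941 N·m.
Gear mesh: ratio = 46/19 = 2.4211; torque at the drum shaft = 4.5941 × 2.4211 × 0.97 = 10.789 N·m.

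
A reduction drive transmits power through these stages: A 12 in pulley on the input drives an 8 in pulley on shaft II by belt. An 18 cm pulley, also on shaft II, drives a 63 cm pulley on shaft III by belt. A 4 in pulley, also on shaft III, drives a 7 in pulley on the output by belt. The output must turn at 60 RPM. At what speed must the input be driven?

Overall ratio R = 0.66667 × 3.5 × 1.75 = 4.0833.
Required input speed = output speed × R = 60 × 4.0833 = 245 RPM.

245 RPM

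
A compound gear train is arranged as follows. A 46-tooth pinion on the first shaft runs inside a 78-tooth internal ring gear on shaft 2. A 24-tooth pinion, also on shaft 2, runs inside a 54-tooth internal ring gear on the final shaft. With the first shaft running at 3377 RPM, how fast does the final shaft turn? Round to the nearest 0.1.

Internal gear: ratio = 78/46 = 1.6957, so shaft 2 turns at 3377 / 1.6957 = 1991.6 RPM.
Internal gear: ratio = 54/24 = 2.25, so the final shaft turns at 1991.6 / 2.25 = 885.14 RPM.

885.1 RPM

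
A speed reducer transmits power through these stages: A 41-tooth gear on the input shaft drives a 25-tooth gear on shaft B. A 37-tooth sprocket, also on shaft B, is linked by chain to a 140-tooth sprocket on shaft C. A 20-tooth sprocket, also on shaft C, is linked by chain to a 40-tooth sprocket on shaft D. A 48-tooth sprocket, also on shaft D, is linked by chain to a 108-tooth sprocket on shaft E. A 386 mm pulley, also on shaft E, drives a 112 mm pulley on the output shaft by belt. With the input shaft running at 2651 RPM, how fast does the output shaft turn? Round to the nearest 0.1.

Gear mesh: ratio = 25/41 = 0.60976, so shaft B turns at 2651 / 0.60976 = 4347.6 RPM.
Chain: ratio = 140/37 = 3.7838, so shaft C turns at 4347.6 / 3.7838 = 1149 RPM.
Chain: ratio = 40/20 = 2, so shaft D turns at 1149 / 2 = 574.51 RPM.
Chain: ratio = 108/48 = 2.25, so shaft E turns at 574.51 / 2.25 = 255.34 RPM.
Belt: ratio = 112/386 = 0.29016, so the output shaft turns at 255.34 / 0.29016 = 880 RPM.

880.0 RPM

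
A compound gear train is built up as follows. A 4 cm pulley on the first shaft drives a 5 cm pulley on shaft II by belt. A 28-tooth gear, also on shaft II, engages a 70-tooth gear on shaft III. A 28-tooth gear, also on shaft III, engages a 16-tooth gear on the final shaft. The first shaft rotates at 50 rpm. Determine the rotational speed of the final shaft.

Belt: ratio = 5/4 = 1.25, so shaft II turns at 50 / 1.25 = 40 rpm.
Gear mesh: ratio = 70/28 = 2.5, so shaft III turns at 40 / 2.5 = 16 rpm.
Gear mesh: ratio = 16/28 = 0.57143, so the final shaft turns at 16 / 0.57143 = 28 rpm.

28 rpm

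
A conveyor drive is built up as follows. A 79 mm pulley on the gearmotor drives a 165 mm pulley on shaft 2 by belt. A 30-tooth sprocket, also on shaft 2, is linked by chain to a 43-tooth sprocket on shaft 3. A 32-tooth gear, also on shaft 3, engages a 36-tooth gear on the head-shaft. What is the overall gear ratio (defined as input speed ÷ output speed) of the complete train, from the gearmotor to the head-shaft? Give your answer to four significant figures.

Each stage contributes driven/driver: belt 165/79 = 2.0886, chain 43/30 = 1.4333, gear mesh 36/32 = 1.125.
Overall: 2.0886 × 1.4333 × 1.125 = 3.3679.

3.368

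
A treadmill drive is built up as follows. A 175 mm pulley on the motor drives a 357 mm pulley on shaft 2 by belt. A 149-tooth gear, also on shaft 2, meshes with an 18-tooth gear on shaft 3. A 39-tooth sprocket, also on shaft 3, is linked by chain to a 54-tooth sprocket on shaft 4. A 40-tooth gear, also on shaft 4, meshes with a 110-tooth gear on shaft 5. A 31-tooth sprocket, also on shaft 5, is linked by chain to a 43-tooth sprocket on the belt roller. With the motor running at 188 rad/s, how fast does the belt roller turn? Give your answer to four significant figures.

Belt: ratio = 357/175 = 2.04, so shaft 2 turns at 188 / 2.04 = 92.157 rad/s.
Gear mesh: ratio = 18/149 = 0.12081, so shaft 3 turns at 92.157 / 0.12081 = 762.85 rad/s.
Chain: ratio = 54/39 = 1.3846, so shaft 4 turns at 762.85 / 1.3846 = 550.95 rad/s.
Gear mesh: ratio = 110/40 = 2.75, so shaft 5 turns at 550.95 / 2.75 = 200.35 rad/s.
Chain: ratio = 43/31 = 1.3871, so the belt roller turns at 200.35 / 1.3871 = 144.44 rad/s.

144.4 rad/s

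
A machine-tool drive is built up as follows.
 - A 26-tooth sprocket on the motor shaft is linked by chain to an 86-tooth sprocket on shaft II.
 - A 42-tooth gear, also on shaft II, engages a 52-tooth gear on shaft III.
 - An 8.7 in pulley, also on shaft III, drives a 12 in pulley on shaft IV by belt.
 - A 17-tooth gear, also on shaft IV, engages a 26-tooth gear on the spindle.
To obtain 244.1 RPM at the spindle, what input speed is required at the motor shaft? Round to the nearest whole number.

Overall ratio R = 3.3077 × 1.2381 × 1.3793 × 1.5294 = 8.639.
Required input speed = output speed × R = 244.1 × 8.639 = 2108.8 RPM.

2109 RPM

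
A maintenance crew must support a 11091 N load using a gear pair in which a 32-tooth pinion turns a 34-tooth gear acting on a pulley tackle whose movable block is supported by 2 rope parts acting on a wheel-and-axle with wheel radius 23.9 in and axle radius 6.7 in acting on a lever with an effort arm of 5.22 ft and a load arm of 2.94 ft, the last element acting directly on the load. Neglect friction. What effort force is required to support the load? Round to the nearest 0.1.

824.1 N

Gear pair MA = 34/32 = 1.0625.
Block-and-tackle MA = number of supporting rope parts = 2.
Wheel-and-axle MA = R/r = 23.9/6.7 = 3.5672.
Lever MA = effort arm / load arm = 5.22/2.94 = 1.7755.
Combined ideal MA = 1.0625 × 2 × 3.5672 × 1.7755 = 13.459.
Effort = load / MA = 11091 / 13.459 = 824.07 N.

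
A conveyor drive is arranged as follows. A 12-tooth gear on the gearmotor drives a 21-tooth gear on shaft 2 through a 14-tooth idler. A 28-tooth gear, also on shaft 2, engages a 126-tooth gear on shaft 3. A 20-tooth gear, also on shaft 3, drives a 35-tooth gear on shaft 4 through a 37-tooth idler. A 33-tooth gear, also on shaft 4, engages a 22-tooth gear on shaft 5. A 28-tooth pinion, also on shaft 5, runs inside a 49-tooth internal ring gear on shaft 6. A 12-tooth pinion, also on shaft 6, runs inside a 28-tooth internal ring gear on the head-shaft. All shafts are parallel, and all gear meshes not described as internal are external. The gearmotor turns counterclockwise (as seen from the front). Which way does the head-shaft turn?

counterclockwise

the gearmotor → shaft 2: driver → idler → driven is 2 external meshes, 2 reversals → CCW.
shaft 2 → shaft 3: external mesh, 1 reversal → CW.
shaft 3 → shaft 4: driver → idler → driven is 2 external meshes, 2 reversals → CW.
shaft 4 → shaft 5: external mesh, 1 reversal → CCW.
shaft 5 → shaft 6: internal mesh, same direction → CCW.
shaft 6 → the head-shaft: internal mesh, same direction → CCW.
6 reversals in total — an even number — so the head-shaft turns the same way as the gearmotor.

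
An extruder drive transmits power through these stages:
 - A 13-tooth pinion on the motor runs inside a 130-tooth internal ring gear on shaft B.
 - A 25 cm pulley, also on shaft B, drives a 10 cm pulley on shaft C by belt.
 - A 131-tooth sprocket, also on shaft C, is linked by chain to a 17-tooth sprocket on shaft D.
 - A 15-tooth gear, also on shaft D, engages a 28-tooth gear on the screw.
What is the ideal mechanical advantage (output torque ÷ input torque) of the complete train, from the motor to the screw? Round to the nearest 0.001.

0.969

Each stage contributes driven/driver: internal gear 130/13 = 10, belt 10/25 = 0.4, chain 17/131 = 0.12977, gear mesh 28/15 = 1.8667.
Overall: 10 × 0.4 × 0.12977 × 1.8667 = 0.96896.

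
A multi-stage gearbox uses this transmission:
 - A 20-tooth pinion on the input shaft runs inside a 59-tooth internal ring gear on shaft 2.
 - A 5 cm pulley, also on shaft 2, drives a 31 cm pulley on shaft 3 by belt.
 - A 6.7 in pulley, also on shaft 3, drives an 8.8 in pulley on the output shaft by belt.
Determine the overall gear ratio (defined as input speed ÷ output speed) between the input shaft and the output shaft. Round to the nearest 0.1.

24.0

Each stage contributes driven/driver: internal gear 59/20 = 2.95, belt 31/5 = 6.2, belt 8.8/6.7 = 1.3134.
Overall: 2.95 × 6.2 × 1.3134 = 24.023.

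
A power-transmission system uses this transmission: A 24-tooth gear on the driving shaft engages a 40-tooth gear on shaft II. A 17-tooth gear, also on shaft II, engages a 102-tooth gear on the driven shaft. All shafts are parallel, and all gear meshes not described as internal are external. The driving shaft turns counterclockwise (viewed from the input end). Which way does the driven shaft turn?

counterclockwise

the driving shaft → shaft II: external mesh, 1 reversal → CW.
shaft II → the driven shaft: external mesh, 1 reversal → CCW.
2 reversals in total — an even number — so the driven shaft turns the same way as the driving shaft.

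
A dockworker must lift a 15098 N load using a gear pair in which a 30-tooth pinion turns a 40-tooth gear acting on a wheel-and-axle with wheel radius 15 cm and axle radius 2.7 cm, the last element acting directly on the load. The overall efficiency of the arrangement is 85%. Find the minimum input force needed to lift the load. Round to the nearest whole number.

2398 N

Gear pair MA = 40/30 = 1.3333.
Wheel-and-axle MA = R/r = 15/2.7 = 5.5556.
Combined ideal MA = 1.3333 × 5.5556 = 7.4074.
Actual MA = 7.4074 × 0.85 = 6.2963.
Effort = load / actual MA = 15098 / 6.2963 = 2397.9 N.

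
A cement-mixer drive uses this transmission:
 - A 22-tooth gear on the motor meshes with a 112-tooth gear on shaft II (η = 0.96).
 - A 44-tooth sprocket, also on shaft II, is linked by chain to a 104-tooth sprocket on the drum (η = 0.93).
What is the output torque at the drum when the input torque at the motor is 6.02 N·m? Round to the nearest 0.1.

gear mesh 112/22 = 5.0909 → τ = 6.02·5.0909·0.96 = 29.421 N·m
chain 104/44 = 2.3636 → τ = 29.421·2.3636·0.93 = 64.674 N·m

64.7 N·m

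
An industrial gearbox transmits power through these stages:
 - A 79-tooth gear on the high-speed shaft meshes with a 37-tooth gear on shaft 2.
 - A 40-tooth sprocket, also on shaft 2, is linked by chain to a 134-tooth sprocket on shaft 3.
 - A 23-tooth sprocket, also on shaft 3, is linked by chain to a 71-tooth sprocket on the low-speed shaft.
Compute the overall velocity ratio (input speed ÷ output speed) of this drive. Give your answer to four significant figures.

Each stage contributes driven/driver: gear mesh 37/79 = 0.46835, chain 134/40 = 3.35, chain 71/23 = 3.087.
Overall: 0.46835 × 3.35 × 3.087 = 4.8434.

4.843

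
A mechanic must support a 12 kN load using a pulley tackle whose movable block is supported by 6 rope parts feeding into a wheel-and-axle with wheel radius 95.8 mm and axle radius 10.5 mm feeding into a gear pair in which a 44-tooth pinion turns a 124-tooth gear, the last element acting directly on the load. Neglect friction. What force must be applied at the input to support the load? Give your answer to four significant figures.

0.07778 kN

Block-and-tackle MA = number of supporting rope parts = 6.
Wheel-and-axle MA = R/r = 95.8/10.5 = 9.1238.
Gear pair MA = 124/44 = 2.8182.
Combined ideal MA = 6 × 9.1238 × 2.8182 = 154.28.
Effort = load / MA = 12 / 154.28 = 0.077783 kN.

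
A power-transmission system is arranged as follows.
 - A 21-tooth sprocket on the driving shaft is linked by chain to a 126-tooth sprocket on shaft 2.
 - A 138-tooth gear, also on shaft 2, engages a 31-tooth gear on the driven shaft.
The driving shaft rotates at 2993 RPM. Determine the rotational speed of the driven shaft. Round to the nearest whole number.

chain 126/21 = 6 → 2993/6 = 498.83 RPM
gear mesh 31/138 = 0.22464 → 498.83/0.22464 = 2220.6 RPM

2221 RPM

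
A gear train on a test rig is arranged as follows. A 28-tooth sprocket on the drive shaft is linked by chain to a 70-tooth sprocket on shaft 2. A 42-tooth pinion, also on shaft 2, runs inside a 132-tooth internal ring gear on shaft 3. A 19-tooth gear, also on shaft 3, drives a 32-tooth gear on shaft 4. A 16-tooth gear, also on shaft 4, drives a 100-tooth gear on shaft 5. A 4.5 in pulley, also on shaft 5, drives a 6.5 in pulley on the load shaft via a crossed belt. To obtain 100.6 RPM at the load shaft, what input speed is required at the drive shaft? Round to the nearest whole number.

12018 RPM

Overall ratio R = 2.5 × 3.1429 × 1.6842 × 6.25 × 1.4444 = 119.47.
Required input speed = output speed × R = 100.6 × 119.47 = 12018 RPM.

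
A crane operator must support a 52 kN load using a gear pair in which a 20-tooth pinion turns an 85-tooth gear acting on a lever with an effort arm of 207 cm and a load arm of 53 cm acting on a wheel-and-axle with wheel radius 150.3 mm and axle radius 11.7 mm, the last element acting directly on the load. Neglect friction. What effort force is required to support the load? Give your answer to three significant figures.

0.244 kN

Gear pair MA = 85/20 = 4.25.
Lever MA = effort arm / load arm = 207/53 = 3.9057.
Wheel-and-axle MA = R/r = 150.3/11.7 = 12.846.
Combined ideal MA = 4.25 × 3.9057 × 12.846 = 213.23.
Effort = load / MA = 52 / 213.23 = 0.24386 kN.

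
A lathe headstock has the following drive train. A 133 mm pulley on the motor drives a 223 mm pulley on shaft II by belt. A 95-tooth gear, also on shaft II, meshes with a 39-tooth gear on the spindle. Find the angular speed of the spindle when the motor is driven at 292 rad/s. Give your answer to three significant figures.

424 rad/s

Belt: ratio = 223/133 = 1.6767, so shaft II turns at 292 / 1.6767 = 174.15 rad/s.
Gear mesh: ratio = 39/95 = 0.41053, so the spindle turns at 174.15 / 0.41053 = 424.22 rad/s.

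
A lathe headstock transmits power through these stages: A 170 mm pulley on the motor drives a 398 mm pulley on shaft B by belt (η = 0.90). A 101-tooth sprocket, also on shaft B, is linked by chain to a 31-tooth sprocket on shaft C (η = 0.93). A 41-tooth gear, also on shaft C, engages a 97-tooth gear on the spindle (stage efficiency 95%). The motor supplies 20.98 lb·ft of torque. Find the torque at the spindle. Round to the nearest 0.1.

28.4 lb·ft

Belt: ratio = 398/170 = 2.3412; torque at shaft B = 20.98 × 2.3412 × 0.90 = 44.206 lb·ft.
Chain: ratio = 31/101 = 0.30693; torque at shaft C = 44.206 × 0.30693 × 0.93 = 12.618 lb·ft.
Gear mesh: ratio = 97/41 = 2.3659; torque at the spindle = 12.618 × 2.3659 × 0.95 = 28.361 lb·ft.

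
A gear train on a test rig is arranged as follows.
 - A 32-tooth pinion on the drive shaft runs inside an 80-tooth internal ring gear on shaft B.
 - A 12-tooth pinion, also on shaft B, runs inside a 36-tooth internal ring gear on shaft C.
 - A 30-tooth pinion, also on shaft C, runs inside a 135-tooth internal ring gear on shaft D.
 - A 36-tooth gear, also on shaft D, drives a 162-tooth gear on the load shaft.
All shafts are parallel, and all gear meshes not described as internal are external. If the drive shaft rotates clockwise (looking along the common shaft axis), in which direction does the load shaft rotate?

the drive shaft → shaft B: internal mesh, same direction → CW.
shaft B → shaft C: internal mesh, same direction → CW.
shaft C → shaft D: internal mesh, same direction → CW.
shaft D → the load shaft: external mesh, 1 reversal → CCW.
1 reversal in total — an odd number — so the load shaft turns opposite to the drive shaft.

counterclockwise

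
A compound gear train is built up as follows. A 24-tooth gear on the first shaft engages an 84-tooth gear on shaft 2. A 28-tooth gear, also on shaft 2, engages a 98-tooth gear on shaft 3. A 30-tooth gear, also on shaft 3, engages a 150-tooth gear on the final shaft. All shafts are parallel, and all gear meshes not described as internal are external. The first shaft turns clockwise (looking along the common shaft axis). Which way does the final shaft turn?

the first shaft → shaft 2: external mesh, 1 reversal → CCW.
shaft 2 → shaft 3: external mesh, 1 reversal → CW.
shaft 3 → the final shaft: external mesh, 1 reversal → CCW.
3 reversals in total — an odd number — so the final shaft turns opposite to the first shaft.

counterclockwise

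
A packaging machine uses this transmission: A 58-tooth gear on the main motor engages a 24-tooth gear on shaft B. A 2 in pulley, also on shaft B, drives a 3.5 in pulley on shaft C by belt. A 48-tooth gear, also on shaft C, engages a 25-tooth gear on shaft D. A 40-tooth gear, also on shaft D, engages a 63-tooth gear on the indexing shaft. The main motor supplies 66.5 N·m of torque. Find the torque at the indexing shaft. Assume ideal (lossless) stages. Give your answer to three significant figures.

39.5 N·m

Gear mesh: ratio = 24/58 = 0.41379; torque at shaft B = 66.5 × 0.41379 = 27.517 N·m.
Belt: ratio = 3.5/2 = 1.75; torque at shaft C = 27.517 × 1.75 = 48.155 N·m.
Gear mesh: ratio = 25/48 = 0.52083; torque at shaft D = 48.155 × 0.52083 = 25.081 N·m.
Gear mesh: ratio = 63/40 = 1.575; torque at the indexing shaft = 25.081 × 1.575 = 39.502 N·m.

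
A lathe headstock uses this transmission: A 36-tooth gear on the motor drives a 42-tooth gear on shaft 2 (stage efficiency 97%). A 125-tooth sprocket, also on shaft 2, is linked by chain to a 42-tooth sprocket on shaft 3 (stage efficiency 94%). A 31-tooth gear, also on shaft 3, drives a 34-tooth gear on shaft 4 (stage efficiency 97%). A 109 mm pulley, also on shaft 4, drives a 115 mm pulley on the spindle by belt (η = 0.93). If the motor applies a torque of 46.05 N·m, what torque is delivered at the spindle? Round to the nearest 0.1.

gear mesh 42/36 = 1.1667 → τ = 46.05·1.1667·0.97 = 52.113 N·m
chain 42/125 = 0.336 → τ = 52.113·0.336·0.94 = 16.459 N·m
gear mesh 34/31 = 1.0968 → τ = 16.459·1.0968·0.97 = 17.511 N·m
belt 115/109 = 1.055 → τ = 17.511·1.055·0.93 = 17.181 N·m

17.2 N·m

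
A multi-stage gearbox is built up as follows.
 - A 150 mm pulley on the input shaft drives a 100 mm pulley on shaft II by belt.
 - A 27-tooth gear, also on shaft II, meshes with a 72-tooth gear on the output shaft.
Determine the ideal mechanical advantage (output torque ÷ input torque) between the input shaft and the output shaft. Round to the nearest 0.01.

1.78

Each stage contributes driven/driver: belt 100/150 = 0.66667, gear mesh 72/27 = 2.6667.
Overall: 0.66667 × 2.6667 = 1.7778.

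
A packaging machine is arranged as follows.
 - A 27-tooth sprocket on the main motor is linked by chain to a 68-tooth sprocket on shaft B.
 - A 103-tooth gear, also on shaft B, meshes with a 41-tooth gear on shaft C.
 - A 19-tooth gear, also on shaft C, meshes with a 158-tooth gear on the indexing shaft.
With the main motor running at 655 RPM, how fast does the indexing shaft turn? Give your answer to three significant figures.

78.6 RPM

chain 68/27 = 2.5185 → 655/2.5185 = 260.07 RPM
gear mesh 41/103 = 0.39806 → 260.07/0.39806 = 653.36 RPM
gear mesh 158/19 = 8.3158 → 653.36/8.3158 = 78.568 RPM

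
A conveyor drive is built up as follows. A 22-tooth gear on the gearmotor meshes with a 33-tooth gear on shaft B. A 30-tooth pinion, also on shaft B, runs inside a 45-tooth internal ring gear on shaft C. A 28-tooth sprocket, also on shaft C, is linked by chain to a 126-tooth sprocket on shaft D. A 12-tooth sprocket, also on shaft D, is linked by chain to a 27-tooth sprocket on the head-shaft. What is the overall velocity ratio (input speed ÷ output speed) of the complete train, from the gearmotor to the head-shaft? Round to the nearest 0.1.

Each stage contributes driven/driver: gear mesh 33/22 = 1.5, internal gear 45/30 = 1.5, chain 126/28 = 4.5, chain 27/12 = 2.25.
Overall: 1.5 × 1.5 × 4.5 × 2.25 = 22.781.

22.8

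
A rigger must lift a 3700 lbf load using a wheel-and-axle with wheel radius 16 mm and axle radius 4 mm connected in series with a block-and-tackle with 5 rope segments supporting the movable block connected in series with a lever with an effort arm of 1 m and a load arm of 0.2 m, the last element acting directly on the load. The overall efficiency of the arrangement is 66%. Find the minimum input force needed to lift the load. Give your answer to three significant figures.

Wheel-and-axle MA = R/r = 16/4 = 4.
Block-and-tackle MA = number of supporting rope parts = 5.
Lever MA = effort arm / load arm = 1/0.2 = 5.
Combined ideal MA = 4 × 5 × 5 = 100.
Actual MA = 100 × 0.66 = 66.
Effort = load / actual MA = 3700 / 66 = 56.061 lbf.

56.1 lbf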